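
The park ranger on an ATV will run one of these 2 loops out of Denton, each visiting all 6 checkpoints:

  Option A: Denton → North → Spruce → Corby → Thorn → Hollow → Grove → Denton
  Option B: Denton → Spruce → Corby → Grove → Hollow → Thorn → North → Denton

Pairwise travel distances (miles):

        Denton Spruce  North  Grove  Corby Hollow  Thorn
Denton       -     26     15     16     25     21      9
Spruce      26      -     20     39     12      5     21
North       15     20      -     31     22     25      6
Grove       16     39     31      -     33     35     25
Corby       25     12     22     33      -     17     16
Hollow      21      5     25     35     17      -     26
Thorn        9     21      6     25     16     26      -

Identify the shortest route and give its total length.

140 miles — Option A is the shortest.

Option A: 15 + 20 + 12 + 16 + 26 + 35 + 16 = 140
Option B: 26 + 12 + 33 + 35 + 26 + 6 + 15 = 153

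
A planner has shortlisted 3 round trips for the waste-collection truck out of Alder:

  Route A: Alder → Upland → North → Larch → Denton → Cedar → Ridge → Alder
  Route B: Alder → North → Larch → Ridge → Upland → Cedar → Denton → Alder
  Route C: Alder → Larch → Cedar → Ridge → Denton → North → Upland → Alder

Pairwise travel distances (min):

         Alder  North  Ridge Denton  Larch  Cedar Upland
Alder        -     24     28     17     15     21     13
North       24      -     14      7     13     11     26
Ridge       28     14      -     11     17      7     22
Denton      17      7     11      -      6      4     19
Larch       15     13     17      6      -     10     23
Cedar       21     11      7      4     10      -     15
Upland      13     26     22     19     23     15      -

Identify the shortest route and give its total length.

Shortest is Route C, total 89 min.

Route A: 13 + 26 + 13 + 6 + 4 + 7 + 28 = 97
Route B: 24 + 13 + 17 + 22 + 15 + 4 + 17 = 112
Route C: 15 + 10 + 7 + 11 + 7 + 26 + 13 = 89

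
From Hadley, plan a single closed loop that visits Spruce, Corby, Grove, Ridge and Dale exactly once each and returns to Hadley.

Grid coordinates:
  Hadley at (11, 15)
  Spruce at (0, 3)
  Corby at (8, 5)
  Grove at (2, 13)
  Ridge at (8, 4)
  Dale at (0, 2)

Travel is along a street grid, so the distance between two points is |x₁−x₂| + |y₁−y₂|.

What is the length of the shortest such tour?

Minimum total distance: 48.

There are 60 distinct closed tours to check (reversals are equivalent).
Hadley - Spruce - Corby - Grove - Ridge - Dale - Hadley: 23+10+14+15+10+24 = 96
Hadley - Spruce - Corby - Grove - Dale - Ridge - Hadley: 23+10+14+13+10+14 = 84
Hadley - Spruce - Corby - Ridge - Grove - Dale - Hadley: 23+10+1+15+13+24 = 86
Hadley - Spruce - Corby - Ridge - Dale - Grove - Hadley: 23+10+1+10+13+11 = 68
Hadley - Spruce - Corby - Dale - Grove - Ridge - Hadley: 23+10+11+13+15+14 = 86
Hadley - Spruce - Corby - Dale - Ridge - Grove - Hadley: 23+10+11+10+15+11 = 80
Hadley - Spruce - Grove - Corby - Ridge - Dale - Hadley: 23+12+14+1+10+24 = 84
Hadley - Spruce - Grove - Corby - Dale - Ridge - Hadley: 23+12+14+11+10+14 = 84
Hadley - Spruce - Grove - Ridge - Corby - Dale - Hadley: 23+12+15+1+11+24 = 86
Hadley - Spruce - Grove - Ridge - Dale - Corby - Hadley: 23+12+15+10+11+13 = 84
Hadley - Spruce - Grove - Dale - Corby - Ridge - Hadley: 23+12+13+11+1+14 = 74
Hadley - Spruce - Grove - Dale - Ridge - Corby - Hadley: 23+12+13+10+1+13 = 72
Hadley - Spruce - Ridge - Corby - Grove - Dale - Hadley: 23+9+1+14+13+24 = 84
Hadley - Spruce - Ridge - Corby - Dale - Grove - Hadley: 23+9+1+11+13+11 = 68
… (46 more)
Hadley - Corby - Ridge - Spruce - Dale - Grove - Hadley: 13+1+9+1+13+11 = 48  ← best
The minimum is 48.
One optimal route: Hadley → Corby → Ridge → Spruce → Dale → Grove → Hadley (or its reverse).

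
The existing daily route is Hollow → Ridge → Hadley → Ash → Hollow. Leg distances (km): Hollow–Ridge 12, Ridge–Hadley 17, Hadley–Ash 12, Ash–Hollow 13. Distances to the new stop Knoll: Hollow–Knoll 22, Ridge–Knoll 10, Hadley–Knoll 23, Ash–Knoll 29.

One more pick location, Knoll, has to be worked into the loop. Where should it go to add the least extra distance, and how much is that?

Insertion cost between consecutive stops i–j is d(i,Knoll) + d(Knoll,j) − d(i,j):
  between Hollow and Ridge: 22 + 10 − 12 = 20
  between Ridge and Hadley: 10 + 23 − 17 = 16
  between Hadley and Ash: 23 + 29 − 12 = 40
  between Ash and Hollow: 29 + 22 − 13 = 38
Cheapest insertion is between Ridge and Hadley, adding 16.
New total = 54 + 16 = 70.

+16 km — insert Knoll between Ridge and Hadley.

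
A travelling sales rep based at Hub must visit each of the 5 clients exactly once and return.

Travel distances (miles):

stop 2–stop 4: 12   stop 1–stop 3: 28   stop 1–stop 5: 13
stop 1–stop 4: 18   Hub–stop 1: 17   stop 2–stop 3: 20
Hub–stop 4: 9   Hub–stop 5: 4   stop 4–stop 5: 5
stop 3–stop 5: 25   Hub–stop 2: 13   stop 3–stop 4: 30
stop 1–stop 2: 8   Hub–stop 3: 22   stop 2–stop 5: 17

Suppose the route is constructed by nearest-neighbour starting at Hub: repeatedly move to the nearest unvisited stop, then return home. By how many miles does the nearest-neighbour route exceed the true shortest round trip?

The nearest-neighbour route is 2 miles longer than optimal.

From Hub: stop 5=4, stop 4=9, stop 2=13, stop 1=17, stop 3=22 → choose stop 5 (4).
From stop 5: stop 4=5, stop 1=13, stop 2=17, stop 3=25 → choose stop 4 (5).
From stop 4: stop 2=12, stop 1=18, stop 3=30 → choose stop 2 (12).
From stop 2: stop 1=8, stop 3=20 → choose stop 1 (8).
From stop 1: stop 3=28 → choose stop 3 (28).
NN route Hub → stop 5 → stop 4 → stop 2 → stop 1 → stop 3 → Hub costs 79.
Optimal: Hub → stop 3 → stop 2 → stop 1 → stop 4 → stop 5 → Hub costs 77 (by enumerating all 60 distinct tours).
Excess = 79 − 77 = 2.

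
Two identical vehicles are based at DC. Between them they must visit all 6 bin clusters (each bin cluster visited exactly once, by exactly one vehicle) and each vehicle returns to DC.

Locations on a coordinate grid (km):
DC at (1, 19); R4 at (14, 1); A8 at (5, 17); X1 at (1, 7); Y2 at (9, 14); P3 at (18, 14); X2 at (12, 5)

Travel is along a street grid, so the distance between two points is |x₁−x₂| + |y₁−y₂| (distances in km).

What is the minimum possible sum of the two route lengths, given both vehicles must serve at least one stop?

82 km — the smallest possible combined total.

Try each way of splitting the stops between the two vehicles (each non-empty) and, for each split, find the best tour for each vehicle:
  {R4} + {A8, X1, Y2, P3, X2}: 62 + 62 = 124
  {A8} + {R4, X1, Y2, P3, X2}: 12 + 70 = 82
  {R4, A8} + {X1, Y2, P3, X2}: 62 + 62 = 124
  {X1} + {R4, A8, Y2, P3, X2}: 24 + 70 = 94
  {R4, X1} + {A8, Y2, P3, X2}: 62 + 62 = 124
  {A8, X1} + {R4, Y2, P3, X2}: 32 + 70 = 102
  … (31 splits in total)
Best: vehicle 1 DC → A8 → DC = 12; vehicle 2 DC → X1 → X2 → R4 → P3 → Y2 → DC = 70; combined 82.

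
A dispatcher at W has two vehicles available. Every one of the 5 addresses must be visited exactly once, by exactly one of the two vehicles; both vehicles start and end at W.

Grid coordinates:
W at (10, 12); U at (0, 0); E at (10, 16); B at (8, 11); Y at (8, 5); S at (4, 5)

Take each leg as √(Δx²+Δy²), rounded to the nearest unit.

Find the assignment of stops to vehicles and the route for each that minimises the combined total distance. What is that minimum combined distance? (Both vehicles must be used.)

Check every non-empty split of the stops between the two vehicles; for each half take its own optimal tour:
  {U} + {E, B, Y, S}: 32 + 27 = 59
  {E} + {U, B, Y, S}: 8 + 31 = 39
  {U, E} + {B, Y, S}: 39 + 20 = 59
  {B} + {U, E, Y, S}: 4 + 39 = 43
  {U, B} + {E, Y, S}: 32 + 28 = 60
  {E, B} + {U, Y, S}: 11 + 31 = 42
  … (15 splits in total)
Best: vehicle 1 W → E → W = 8; vehicle 2 W → B → S → U → Y → W = 31; combined 39.

39 — the smallest possible combined total.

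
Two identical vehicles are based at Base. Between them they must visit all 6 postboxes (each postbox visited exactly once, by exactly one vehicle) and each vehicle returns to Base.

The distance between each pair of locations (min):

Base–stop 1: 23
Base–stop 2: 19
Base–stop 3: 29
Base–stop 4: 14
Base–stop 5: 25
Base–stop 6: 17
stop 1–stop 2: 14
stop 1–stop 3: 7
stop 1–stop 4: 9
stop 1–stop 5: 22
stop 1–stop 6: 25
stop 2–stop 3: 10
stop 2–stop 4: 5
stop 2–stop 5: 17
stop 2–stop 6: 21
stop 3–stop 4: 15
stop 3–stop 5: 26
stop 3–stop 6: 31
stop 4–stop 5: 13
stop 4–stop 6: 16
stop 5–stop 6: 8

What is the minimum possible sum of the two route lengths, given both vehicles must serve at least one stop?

109 min — the smallest possible combined total.

There are 2^5 − 1 = 31 ways to divide the 6 stops into two non-empty groups. For each, the best each vehicle can do is its own shortest tour through its group:
  {stop 1} + {stop 2, stop 3, stop 4, stop 5, stop 6}: 46 + 80 = 126
  {stop 2} + {stop 1, stop 3, stop 4, stop 5, stop 6}: 38 + 81 = 119
  {stop 1, stop 2} + {stop 3, stop 4, stop 5, stop 6}: 56 + 80 = 136
  {stop 3} + {stop 1, stop 2, stop 4, stop 5, stop 6}: 58 + 79 = 137
  {stop 1, stop 3} + {stop 2, stop 4, stop 5, stop 6}: 59 + 61 = 120
  {stop 2, stop 3} + {stop 1, stop 4, stop 5, stop 6}: 58 + 70 = 128
  … (31 splits in total)
  {stop 1, stop 2, stop 3, stop 4} + {stop 5, stop 6}: 59 + 50 = 109  ← best
Best: vehicle 1 Base → stop 1 → stop 3 → stop 2 → stop 4 → Base = 59; vehicle 2 Base → stop 5 → stop 6 → Base = 50; combined 109.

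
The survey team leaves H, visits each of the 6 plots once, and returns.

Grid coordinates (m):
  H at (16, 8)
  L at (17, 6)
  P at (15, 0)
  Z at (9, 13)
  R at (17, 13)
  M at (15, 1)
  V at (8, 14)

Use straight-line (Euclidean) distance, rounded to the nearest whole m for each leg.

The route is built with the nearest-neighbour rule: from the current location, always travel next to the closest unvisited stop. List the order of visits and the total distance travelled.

At H the remaining stops are L 2, R 5, M 7, P 8, Z 9, V 10; go to L.
At L the remaining stops are M 5, P 6, R 7, Z 11, V 12; go to M.
At M the remaining stops are P 1, R 12, Z 13, V 15; go to P.
At P the remaining stops are R 13, Z 14, V 16; go to R.
At R the remaining stops are Z 8, V 9; go to Z.
At Z the remaining stops are V 1; go to V.
Return V→H: 10.
Total = 2 + 5 + 1 + 13 + 8 + 1 + 10 = 40.

Nearest-neighbour total = 40 m; route H → L → M → P → R → Z → V → H.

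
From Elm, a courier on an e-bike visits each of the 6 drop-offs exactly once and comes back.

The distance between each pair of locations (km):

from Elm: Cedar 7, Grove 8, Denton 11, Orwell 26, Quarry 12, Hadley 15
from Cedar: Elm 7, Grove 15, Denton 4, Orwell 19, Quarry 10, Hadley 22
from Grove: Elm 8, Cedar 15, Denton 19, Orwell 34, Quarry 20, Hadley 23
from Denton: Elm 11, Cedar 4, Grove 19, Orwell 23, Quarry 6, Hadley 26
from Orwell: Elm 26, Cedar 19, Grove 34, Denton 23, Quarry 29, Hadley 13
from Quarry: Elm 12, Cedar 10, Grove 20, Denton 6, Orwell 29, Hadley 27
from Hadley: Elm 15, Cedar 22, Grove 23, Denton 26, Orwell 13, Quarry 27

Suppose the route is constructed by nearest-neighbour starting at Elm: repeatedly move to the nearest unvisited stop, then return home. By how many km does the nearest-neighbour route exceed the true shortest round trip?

Excess over optimum: 14 km.

Elm: Cedar=7, Grove=8, Denton=11, Quarry=12, Hadley=15, Orwell=26 ⇒ Cedar
Cedar: Denton=4, Quarry=10, Grove=15, Orwell=19, Hadley=22 ⇒ Denton
Denton: Quarry=6, Grove=19, Orwell=23, Hadley=26 ⇒ Quarry
Quarry: Grove=20, Hadley=27, Orwell=29 ⇒ Grove
Grove: Hadley=23, Orwell=34 ⇒ Hadley
Hadley: Orwell=13 ⇒ Orwell
NN route Elm → Cedar → Denton → Quarry → Grove → Hadley → Orwell → Elm costs 99.
Optimal: Elm → Grove → Quarry → Denton → Cedar → Orwell → Hadley → Elm costs 85 (by enumerating all 360 distinct tours).
Excess = 99 − 85 = 14.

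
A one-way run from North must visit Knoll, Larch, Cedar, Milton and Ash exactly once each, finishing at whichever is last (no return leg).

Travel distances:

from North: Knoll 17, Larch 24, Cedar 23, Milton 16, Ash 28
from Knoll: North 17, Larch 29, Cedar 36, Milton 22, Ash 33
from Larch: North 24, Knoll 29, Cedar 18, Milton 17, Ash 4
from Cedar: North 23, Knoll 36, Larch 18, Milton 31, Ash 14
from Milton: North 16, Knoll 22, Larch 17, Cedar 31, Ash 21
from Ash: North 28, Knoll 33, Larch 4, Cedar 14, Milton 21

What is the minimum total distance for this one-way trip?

There are 5! = 120 possible orderings.
North → Knoll → Larch → Cedar → Milton → Ash: 17+29+18+31+21 = 116
North → Knoll → Larch → Cedar → Ash → Milton: 17+29+18+14+21 = 99
North → Knoll → Larch → Milton → Cedar → Ash: 17+29+17+31+14 = 108
North → Knoll → Larch → Milton → Ash → Cedar: 17+29+17+21+14 = 98
North → Knoll → Larch → Ash → Cedar → Milton: 17+29+4+14+31 = 95
North → Knoll → Larch → Ash → Milton → Cedar: 17+29+4+21+31 = 102
North → Knoll → Cedar → Larch → Milton → Ash: 17+36+18+17+21 = 109
North → Knoll → Cedar → Larch → Ash → Milton: 17+36+18+4+21 = 96
North → Knoll → Cedar → Milton → Larch → Ash: 17+36+31+17+4 = 105
North → Knoll → Cedar → Milton → Ash → Larch: 17+36+31+21+4 = 109
North → Knoll → Cedar → Ash → Larch → Milton: 17+36+14+4+17 = 88
North → Knoll → Cedar → Ash → Milton → Larch: 17+36+14+21+17 = 105
North → Knoll → Milton → Larch → Cedar → Ash: 17+22+17+18+14 = 88
North → Knoll → Milton → Larch → Ash → Cedar: 17+22+17+4+14 = 74
… (106 more)
The minimum is 74.
One shortest path: North → Knoll → Milton → Larch → Ash → Cedar.

74 — the minimum one-way total.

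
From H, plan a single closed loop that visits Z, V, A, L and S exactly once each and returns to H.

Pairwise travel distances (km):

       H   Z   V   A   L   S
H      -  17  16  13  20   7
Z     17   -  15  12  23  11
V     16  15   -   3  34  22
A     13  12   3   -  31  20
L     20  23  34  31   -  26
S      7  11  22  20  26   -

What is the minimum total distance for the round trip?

87 km — the shortest possible round trip.

There are 60 distinct closed tours to check (reversals are equivalent).
H→Z→V→A→L→S→H: 17+15+3+31+26+7 = 99
H→Z→V→A→S→L→H: 17+15+3+20+26+20 = 101
H→Z→V→L→A→S→H: 17+15+34+31+20+7 = 124
H→Z→V→L→S→A→H: 17+15+34+26+20+13 = 125
H→Z→V→S→A→L→H: 17+15+22+20+31+20 = 125
H→Z→V→S→L→A→H: 17+15+22+26+31+13 = 124
H→Z→A→V→L→S→H: 17+12+3+34+26+7 = 99
H→Z→A→V→S→L→H: 17+12+3+22+26+20 = 100
H→Z→A→L→V→S→H: 17+12+31+34+22+7 = 123
H→Z→A→L→S→V→H: 17+12+31+26+22+16 = 124
H→Z→A→S→V→L→H: 17+12+20+22+34+20 = 125
H→Z→A→S→L→V→H: 17+12+20+26+34+16 = 125
H→Z→L→V→A→S→H: 17+23+34+3+20+7 = 104
H→Z→L→V→S→A→H: 17+23+34+22+20+13 = 129
… (46 more)
H→V→A→Z→L→S→H: 16+3+12+23+26+7 = 87  ← best
The minimum is 87.
One optimal route: H → V → A → Z → L → S → H (or its reverse).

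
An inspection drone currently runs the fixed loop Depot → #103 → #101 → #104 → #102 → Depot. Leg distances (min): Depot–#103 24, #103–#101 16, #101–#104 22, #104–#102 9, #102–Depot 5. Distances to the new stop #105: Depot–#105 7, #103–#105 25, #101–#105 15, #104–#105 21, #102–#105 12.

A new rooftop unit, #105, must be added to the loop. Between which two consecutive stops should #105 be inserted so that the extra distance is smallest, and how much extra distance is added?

+8 min — insert #105 between Depot and #103.

Insertion cost between consecutive stops i–j is d(i,#105) + d(#105,j) − d(i,j):
  between Depot and #103: 7 + 25 − 24 = 8
  between #103 and #101: 25 + 15 − 16 = 24
  between #101 and #104: 15 + 21 − 22 = 14
  between #104 and #102: 21 + 12 − 9 = 24
  between #102 and Depot: 12 + 7 − 5 = 14
Cheapest insertion is between Depot and #103, adding 8.
New total = 76 + 8 = 84.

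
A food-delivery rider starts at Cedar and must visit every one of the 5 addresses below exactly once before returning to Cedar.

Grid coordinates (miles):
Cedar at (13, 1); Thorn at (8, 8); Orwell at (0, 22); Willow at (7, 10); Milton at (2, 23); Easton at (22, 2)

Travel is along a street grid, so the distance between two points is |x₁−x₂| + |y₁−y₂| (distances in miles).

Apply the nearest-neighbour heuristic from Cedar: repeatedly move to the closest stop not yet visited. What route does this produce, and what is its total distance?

Nearest-neighbour total = 88 miles; route Cedar → Easton → Thorn → Willow → Milton → Orwell → Cedar.

From Cedar: distances to unvisited — Easton=10, Thorn=12, Willow=15, Milton=33, Orwell=34. Nearest is Easton (10).
From Easton: distances to unvisited — Thorn=20, Willow=23, Milton=41, Orwell=42. Nearest is Thorn (20).
From Thorn: distances to unvisited — Willow=3, Milton=21, Orwell=22. Nearest is Willow (3).
From Willow: distances to unvisited — Milton=18, Orwell=19. Nearest is Milton (18).
From Milton: distances to unvisited — Orwell=3. Nearest is Orwell (3).
Return Orwell→Cedar: 34.
Total = 10 + 20 + 3 + 18 + 3 + 34 = 88.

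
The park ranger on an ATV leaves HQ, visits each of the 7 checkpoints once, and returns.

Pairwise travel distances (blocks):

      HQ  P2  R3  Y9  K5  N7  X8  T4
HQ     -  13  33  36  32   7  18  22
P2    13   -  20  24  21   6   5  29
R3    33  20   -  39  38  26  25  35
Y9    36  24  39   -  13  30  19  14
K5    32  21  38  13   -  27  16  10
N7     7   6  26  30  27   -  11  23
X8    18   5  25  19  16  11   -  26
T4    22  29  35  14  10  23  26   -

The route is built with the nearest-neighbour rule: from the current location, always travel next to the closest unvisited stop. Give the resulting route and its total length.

At HQ the remaining stops are N7 7, P2 13, X8 18, T4 22, K5 32, R3 33, Y9 36; go to N7.
At N7 the remaining stops are P2 6, X8 11, T4 23, R3 26, K5 27, Y9 30; go to P2.
At P2 the remaining stops are X8 5, R3 20, K5 21, Y9 24, T4 29; go to X8.
At X8 the remaining stops are K5 16, Y9 19, R3 25, T4 26; go to K5.
At K5 the remaining stops are T4 10, Y9 13, R3 38; go to T4.
At T4 the remaining stops are Y9 14, R3 35; go to Y9.
At Y9 the remaining stops are R3 39; go to R3.
Return R3→HQ: 33.
Total = 7 + 6 + 5 + 16 + 10 + 14 + 39 + 33 = 130.

Nearest-neighbour total = 130 blocks; route HQ → N7 → P2 → X8 → K5 → T4 → Y9 → R3 → HQ.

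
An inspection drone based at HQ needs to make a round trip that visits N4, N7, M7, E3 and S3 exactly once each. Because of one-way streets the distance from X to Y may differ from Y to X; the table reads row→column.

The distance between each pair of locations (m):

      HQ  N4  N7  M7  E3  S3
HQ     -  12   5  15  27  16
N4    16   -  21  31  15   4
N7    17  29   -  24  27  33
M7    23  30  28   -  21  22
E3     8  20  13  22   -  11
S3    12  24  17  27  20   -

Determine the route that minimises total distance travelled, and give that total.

86 m — the shortest possible round trip.

HQ-N4-N7-M7-E3-S3-HQ: 12+21+24+21+11+12 = 101
HQ-N4-N7-M7-S3-E3-HQ: 12+21+24+22+20+8 = 107
HQ-N4-N7-E3-M7-S3-HQ: 12+21+27+22+22+12 = 116
HQ-N4-N7-E3-S3-M7-HQ: 12+21+27+11+27+23 = 121
HQ-N4-N7-S3-M7-E3-HQ: 12+21+33+27+21+8 = 122
HQ-N4-N7-S3-E3-M7-HQ: 12+21+33+20+22+23 = 131
HQ-N4-M7-N7-E3-S3-HQ: 12+31+28+27+11+12 = 121
HQ-N4-M7-N7-S3-E3-HQ: 12+31+28+33+20+8 = 132
HQ-N4-M7-E3-N7-S3-HQ: 12+31+21+13+33+12 = 122
HQ-N4-M7-E3-S3-N7-HQ: 12+31+21+11+17+17 = 109
HQ-N4-M7-S3-N7-E3-HQ: 12+31+22+17+27+8 = 117
HQ-N4-M7-S3-E3-N7-HQ: 12+31+22+20+13+17 = 115
HQ-N4-E3-N7-M7-S3-HQ: 12+15+13+24+22+12 = 98
HQ-N4-E3-N7-S3-M7-HQ: 12+15+13+33+27+23 = 123
… (106 more)
HQ-N4-S3-N7-M7-E3-HQ: 12+4+17+24+21+8 = 86  ← best
The minimum is 86.
One optimal route: HQ → N4 → S3 → N7 → M7 → E3 → HQ.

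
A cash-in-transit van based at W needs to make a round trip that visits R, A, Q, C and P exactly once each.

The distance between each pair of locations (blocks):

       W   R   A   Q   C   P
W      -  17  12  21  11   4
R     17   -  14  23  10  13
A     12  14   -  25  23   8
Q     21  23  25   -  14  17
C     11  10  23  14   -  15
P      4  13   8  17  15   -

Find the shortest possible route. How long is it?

Shortest round trip = 71 blocks.

W - R - A - Q - C - P - W: 17+14+25+14+15+4 = 89
W - R - A - Q - P - C - W: 17+14+25+17+15+11 = 99
W - R - A - C - Q - P - W: 17+14+23+14+17+4 = 89
W - R - A - C - P - Q - W: 17+14+23+15+17+21 = 107
W - R - A - P - Q - C - W: 17+14+8+17+14+11 = 81
W - R - A - P - C - Q - W: 17+14+8+15+14+21 = 89
W - R - Q - A - C - P - W: 17+23+25+23+15+4 = 107
W - R - Q - A - P - C - W: 17+23+25+8+15+11 = 99
W - R - Q - C - A - P - W: 17+23+14+23+8+4 = 89
W - R - Q - C - P - A - W: 17+23+14+15+8+12 = 89
W - R - Q - P - A - C - W: 17+23+17+8+23+11 = 99
W - R - Q - P - C - A - W: 17+23+17+15+23+12 = 107
W - R - C - A - Q - P - W: 17+10+23+25+17+4 = 96
W - R - C - A - P - Q - W: 17+10+23+8+17+21 = 96
… (46 more)
W - A - R - C - Q - P - W: 12+14+10+14+17+4 = 71  ← best
The minimum is 71.
One optimal route: W → A → R → C → Q → P → W (or its reverse).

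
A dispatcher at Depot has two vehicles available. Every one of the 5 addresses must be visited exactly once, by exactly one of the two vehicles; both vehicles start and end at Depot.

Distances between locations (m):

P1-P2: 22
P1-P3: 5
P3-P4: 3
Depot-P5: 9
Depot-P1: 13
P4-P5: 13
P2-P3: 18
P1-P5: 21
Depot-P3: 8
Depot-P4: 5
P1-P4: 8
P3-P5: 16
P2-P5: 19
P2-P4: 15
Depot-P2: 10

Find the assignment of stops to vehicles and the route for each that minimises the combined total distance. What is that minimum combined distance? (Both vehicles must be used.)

There are 2^4 − 1 = 15 ways to divide the 5 stops into two non-empty groups. For each, the best each vehicle can do is its own shortest tour through its group:
  {P1} + {P2, P3, P4, P5}: 26 + 53 = 79
  {P2} + {P1, P3, P4, P5}: 20 + 43 = 63
  {P1, P2} + {P3, P4, P5}: 45 + 33 = 78
  {P3} + {P1, P2, P4, P5}: 16 + 62 = 78
  {P1, P3} + {P2, P4, P5}: 26 + 47 = 73
  {P2, P3} + {P1, P4, P5}: 36 + 43 = 79
  … (15 splits in total)
Best: vehicle 1 Depot → P2 → Depot = 20; vehicle 2 Depot → P1 → P3 → P4 → P5 → Depot = 43; combined 63.

Minimum combined distance: 63 m.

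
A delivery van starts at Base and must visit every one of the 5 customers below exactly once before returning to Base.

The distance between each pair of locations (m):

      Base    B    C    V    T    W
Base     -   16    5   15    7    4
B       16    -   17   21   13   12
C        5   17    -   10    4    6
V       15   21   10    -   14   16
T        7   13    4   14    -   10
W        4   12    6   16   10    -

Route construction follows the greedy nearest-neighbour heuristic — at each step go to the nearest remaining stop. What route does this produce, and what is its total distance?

At Base the remaining stops are W 4, C 5, T 7, V 15, B 16; go to W.
At W the remaining stops are C 6, T 10, B 12, V 16; go to C.
At C the remaining stops are T 4, V 10, B 17; go to T.
At T the remaining stops are B 13, V 14; go to B.
At B the remaining stops are V 21; go to V.
Return V→Base: 15.
Total = 4 + 6 + 4 + 13 + 21 + 15 = 63.

Total distance 63 m via the nearest-neighbour route Base → W → C → T → B → V → Base.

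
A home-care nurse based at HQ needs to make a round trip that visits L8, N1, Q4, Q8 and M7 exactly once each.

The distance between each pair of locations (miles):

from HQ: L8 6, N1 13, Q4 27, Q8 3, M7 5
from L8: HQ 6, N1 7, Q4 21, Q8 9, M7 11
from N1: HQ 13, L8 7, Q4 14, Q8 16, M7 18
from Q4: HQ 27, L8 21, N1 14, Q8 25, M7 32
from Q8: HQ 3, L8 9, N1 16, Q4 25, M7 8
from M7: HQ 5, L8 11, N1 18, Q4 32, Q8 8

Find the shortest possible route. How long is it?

65 miles — the shortest possible round trip.

HQ → L8 → N1 → Q4 → Q8 → M7 → HQ: 6+7+14+25+8+5 = 65
HQ → L8 → N1 → Q4 → M7 → Q8 → HQ: 6+7+14+32+8+3 = 70
HQ → L8 → N1 → Q8 → Q4 → M7 → HQ: 6+7+16+25+32+5 = 91
HQ → L8 → N1 → Q8 → M7 → Q4 → HQ: 6+7+16+8+32+27 = 96
HQ → L8 → N1 → M7 → Q4 → Q8 → HQ: 6+7+18+32+25+3 = 91
HQ → L8 → N1 → M7 → Q8 → Q4 → HQ: 6+7+18+8+25+27 = 91
HQ → L8 → Q4 → N1 → Q8 → M7 → HQ: 6+21+14+16+8+5 = 70
HQ → L8 → Q4 → N1 → M7 → Q8 → HQ: 6+21+14+18+8+3 = 70
HQ → L8 → Q4 → Q8 → N1 → M7 → HQ: 6+21+25+16+18+5 = 91
HQ → L8 → Q4 → Q8 → M7 → N1 → HQ: 6+21+25+8+18+13 = 91
HQ → L8 → Q4 → M7 → N1 → Q8 → HQ: 6+21+32+18+16+3 = 96
HQ → L8 → Q4 → M7 → Q8 → N1 → HQ: 6+21+32+8+16+13 = 96
HQ → L8 → Q8 → N1 → Q4 → M7 → HQ: 6+9+16+14+32+5 = 82
HQ → L8 → Q8 → N1 → M7 → Q4 → HQ: 6+9+16+18+32+27 = 108
… (46 more)
The minimum is 65.
One optimal route: HQ → L8 → N1 → Q4 → Q8 → M7 → HQ (or its reverse).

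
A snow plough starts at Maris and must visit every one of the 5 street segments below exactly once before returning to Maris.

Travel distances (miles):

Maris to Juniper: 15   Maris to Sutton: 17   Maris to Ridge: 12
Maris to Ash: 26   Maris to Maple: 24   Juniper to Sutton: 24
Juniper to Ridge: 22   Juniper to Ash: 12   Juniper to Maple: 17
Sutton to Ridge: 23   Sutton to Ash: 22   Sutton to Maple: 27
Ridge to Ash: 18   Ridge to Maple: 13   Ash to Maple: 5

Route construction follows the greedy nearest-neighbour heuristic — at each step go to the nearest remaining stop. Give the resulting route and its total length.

Maris → [Ridge:12 / Juniper:15 / Sutton:17 / Maple:24 / Ash:26] → Ridge (12)
Ridge → [Maple:13 / Ash:18 / Juniper:22 / Sutton:23] → Maple (13)
Maple → [Ash:5 / Juniper:17 / Sutton:27] → Ash (5)
Ash → [Juniper:12 / Sutton:22] → Juniper (12)
Juniper → [Sutton:24] → Sutton (24)
Return Sutton→Maris: 17.
Total = 12 + 13 + 5 + 12 + 24 + 17 = 83.

83 miles along Maris → Ridge → Maple → Ash → Juniper → Sutton → Maris.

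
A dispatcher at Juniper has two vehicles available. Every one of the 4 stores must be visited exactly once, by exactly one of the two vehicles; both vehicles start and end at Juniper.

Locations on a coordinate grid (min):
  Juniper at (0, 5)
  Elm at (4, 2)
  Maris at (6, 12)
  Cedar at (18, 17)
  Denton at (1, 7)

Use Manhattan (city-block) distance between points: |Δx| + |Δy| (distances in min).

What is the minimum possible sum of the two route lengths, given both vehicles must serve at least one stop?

There are 2^3 − 1 = 7 ways to divide the 4 stops into two non-empty groups. For each, the best each vehicle can do is its own shortest tour through its group:
  {Elm} + {Maris, Cedar, Denton}: 14 + 60 = 74
  {Maris} + {Elm, Cedar, Denton}: 26 + 66 = 92
  {Elm, Maris} + {Cedar, Denton}: 32 + 60 = 92
  {Cedar} + {Elm, Maris, Denton}: 60 + 32 = 92
  {Elm, Cedar} + {Maris, Denton}: 66 + 26 = 92
  {Maris, Cedar} + {Elm, Denton}: 60 + 18 = 78
  … (7 splits in total)
  {Elm, Maris, Cedar} + {Denton}: 66 + 6 = 72  ← best
Best: vehicle 1 Juniper → Elm → Maris → Cedar → Juniper = 66; vehicle 2 Juniper → Denton → Juniper = 6; combined 72.

72 min — the smallest possible combined total.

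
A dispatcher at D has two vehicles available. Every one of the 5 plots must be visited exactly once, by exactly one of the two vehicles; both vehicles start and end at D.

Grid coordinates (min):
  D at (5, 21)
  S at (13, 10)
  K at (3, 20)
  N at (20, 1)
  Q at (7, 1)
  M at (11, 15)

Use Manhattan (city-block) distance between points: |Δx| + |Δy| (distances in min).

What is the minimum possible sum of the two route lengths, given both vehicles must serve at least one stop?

Check every non-empty split of the stops between the two vehicles; for each half take its own optimal tour:
  {S} + {K, N, Q, M}: 38 + 74 = 112
  {K} + {S, N, Q, M}: 6 + 70 = 76
  {S, K} + {N, Q, M}: 42 + 70 = 112
  {N} + {S, K, Q, M}: 70 + 60 = 130
  {S, N} + {K, Q, M}: 70 + 56 = 126
  {K, N} + {S, Q, M}: 74 + 56 = 130
  … (15 splits in total)
Best: vehicle 1 D → K → D = 6; vehicle 2 D → Q → N → S → M → D = 70; combined 76.

76 min — the smallest possible combined total.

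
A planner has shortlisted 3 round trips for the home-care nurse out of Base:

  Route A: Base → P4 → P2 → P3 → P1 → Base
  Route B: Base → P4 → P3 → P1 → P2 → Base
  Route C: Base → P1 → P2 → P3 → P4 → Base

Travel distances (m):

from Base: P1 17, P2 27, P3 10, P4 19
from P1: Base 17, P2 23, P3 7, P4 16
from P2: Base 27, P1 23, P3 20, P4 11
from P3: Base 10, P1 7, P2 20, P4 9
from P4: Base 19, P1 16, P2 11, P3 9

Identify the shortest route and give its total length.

Shortest is Route A, total 74 m.

Route A: 19 + 11 + 20 + 7 + 17 = 74
Route B: 19 + 9 + 7 + 23 + 27 = 85
Route C: 17 + 23 + 20 + 9 + 19 = 88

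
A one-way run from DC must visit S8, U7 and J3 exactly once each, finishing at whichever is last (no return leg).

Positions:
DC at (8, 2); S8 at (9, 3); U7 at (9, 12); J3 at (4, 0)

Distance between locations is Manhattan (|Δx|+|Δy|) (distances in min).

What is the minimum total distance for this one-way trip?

There are 3! = 6 possible orderings.
DC→S8→U7→J3: 2+9+17 = 28
DC→S8→J3→U7: 2+8+17 = 27
DC→U7→S8→J3: 11+9+8 = 28
DC→U7→J3→S8: 11+17+8 = 36
DC→J3→S8→U7: 6+8+9 = 23
DC→J3→U7→S8: 6+17+9 = 32
The minimum is 23.
One shortest path: DC → J3 → S8 → U7.

Shortest open route: 23 min.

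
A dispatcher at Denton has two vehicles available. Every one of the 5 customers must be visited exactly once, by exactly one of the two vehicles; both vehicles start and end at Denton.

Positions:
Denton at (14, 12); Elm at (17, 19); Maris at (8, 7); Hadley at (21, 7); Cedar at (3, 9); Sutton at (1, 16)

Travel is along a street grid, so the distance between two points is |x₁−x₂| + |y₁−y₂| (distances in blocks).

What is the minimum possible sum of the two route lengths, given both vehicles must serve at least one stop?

Minimum combined distance: 78 blocks.

Check every non-empty split of the stops between the two vehicles; for each half take its own optimal tour:
  {Elm} + {Maris, Hadley, Cedar, Sutton}: 20 + 58 = 78
  {Maris} + {Elm, Hadley, Cedar, Sutton}: 22 + 70 = 92
  {Elm, Maris} + {Hadley, Cedar, Sutton}: 42 + 58 = 100
  {Hadley} + {Elm, Maris, Cedar, Sutton}: 24 + 56 = 80
  {Elm, Hadley} + {Maris, Cedar, Sutton}: 38 + 44 = 82
  {Maris, Hadley} + {Elm, Cedar, Sutton}: 36 + 52 = 88
  … (15 splits in total)
Best: vehicle 1 Denton → Elm → Denton = 20; vehicle 2 Denton → Hadley → Maris → Cedar → Sutton → Denton = 58; combined 78.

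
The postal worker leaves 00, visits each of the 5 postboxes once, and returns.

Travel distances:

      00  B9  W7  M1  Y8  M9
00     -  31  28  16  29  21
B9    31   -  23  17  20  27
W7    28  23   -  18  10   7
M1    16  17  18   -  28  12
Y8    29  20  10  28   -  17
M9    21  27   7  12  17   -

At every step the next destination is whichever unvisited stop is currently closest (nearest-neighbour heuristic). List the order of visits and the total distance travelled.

From 00: distances to unvisited — M1=16, M9=21, W7=28, Y8=29, B9=31. Nearest is M1 (16).
From M1: distances to unvisited — M9=12, B9=17, W7=18, Y8=28. Nearest is M9 (12).
From M9: distances to unvisited — W7=7, Y8=17, B9=27. Nearest is W7 (7).
From W7: distances to unvisited — Y8=10, B9=23. Nearest is Y8 (10).
From Y8: distances to unvisited — B9=20. Nearest is B9 (20).
Return B9→00: 31.
Total = 16 + 12 + 7 + 10 + 20 + 31 = 96.

Total distance 96 via the nearest-neighbour route 00 → M1 → M9 → W7 → Y8 → B9 → 00.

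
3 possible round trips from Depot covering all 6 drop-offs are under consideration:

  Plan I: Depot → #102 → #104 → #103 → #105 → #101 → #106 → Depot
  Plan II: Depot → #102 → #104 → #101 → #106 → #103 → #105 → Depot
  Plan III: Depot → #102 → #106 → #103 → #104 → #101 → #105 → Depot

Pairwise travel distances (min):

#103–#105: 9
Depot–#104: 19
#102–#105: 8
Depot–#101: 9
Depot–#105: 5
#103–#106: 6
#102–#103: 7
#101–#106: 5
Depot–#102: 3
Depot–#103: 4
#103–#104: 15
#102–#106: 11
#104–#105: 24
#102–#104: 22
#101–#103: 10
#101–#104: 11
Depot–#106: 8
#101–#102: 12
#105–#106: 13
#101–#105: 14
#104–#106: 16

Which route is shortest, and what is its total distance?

61 min — Plan II is the shortest.

Plan I: 3 + 22 + 15 + 9 + 14 + 5 + 8 = 76
Plan II: 3 + 22 + 11 + 5 + 6 + 9 + 5 = 61
Plan III: 3 + 11 + 6 + 15 + 11 + 14 + 5 = 65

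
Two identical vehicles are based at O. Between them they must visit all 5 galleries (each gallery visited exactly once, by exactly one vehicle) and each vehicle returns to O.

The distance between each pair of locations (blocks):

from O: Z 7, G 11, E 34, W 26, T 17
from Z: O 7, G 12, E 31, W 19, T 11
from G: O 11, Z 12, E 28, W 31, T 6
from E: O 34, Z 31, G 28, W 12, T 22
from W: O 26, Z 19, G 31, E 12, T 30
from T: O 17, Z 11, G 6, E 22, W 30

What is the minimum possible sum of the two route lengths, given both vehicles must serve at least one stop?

Minimum combined distance: 91 blocks.

Check every non-empty split of the stops between the two vehicles; for each half take its own optimal tour:
  {Z} + {G, E, W, T}: 14 + 77 = 91
  {G} + {Z, E, W, T}: 22 + 77 = 99
  {Z, G} + {E, W, T}: 30 + 77 = 107
  {E} + {Z, G, W, T}: 68 + 73 = 141
  {Z, E} + {G, W, T}: 72 + 73 = 145
  {G, E} + {Z, W, T}: 73 + 73 = 146
  … (15 splits in total)
Best: vehicle 1 O → Z → O = 14; vehicle 2 O → G → T → E → W → O = 77; combined 91.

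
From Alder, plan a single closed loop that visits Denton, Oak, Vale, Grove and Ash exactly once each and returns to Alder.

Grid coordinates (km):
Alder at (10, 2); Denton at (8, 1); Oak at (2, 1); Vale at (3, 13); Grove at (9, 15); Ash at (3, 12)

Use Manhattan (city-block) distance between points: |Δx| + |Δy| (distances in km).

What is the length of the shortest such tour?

With 5 stops there are 5!/2 = 60 distinct round trips (a route and its reverse cost the same).
Alder - Denton - Oak - Vale - Grove - Ash - Alder: 3+6+13+8+9+17 = 56
Alder - Denton - Oak - Vale - Ash - Grove - Alder: 3+6+13+1+9+14 = 46
Alder - Denton - Oak - Grove - Vale - Ash - Alder: 3+6+21+8+1+17 = 56
Alder - Denton - Oak - Grove - Ash - Vale - Alder: 3+6+21+9+1+18 = 58
Alder - Denton - Oak - Ash - Vale - Grove - Alder: 3+6+12+1+8+14 = 44
Alder - Denton - Oak - Ash - Grove - Vale - Alder: 3+6+12+9+8+18 = 56
Alder - Denton - Vale - Oak - Grove - Ash - Alder: 3+17+13+21+9+17 = 80
Alder - Denton - Vale - Oak - Ash - Grove - Alder: 3+17+13+12+9+14 = 68
Alder - Denton - Vale - Grove - Oak - Ash - Alder: 3+17+8+21+12+17 = 78
Alder - Denton - Vale - Grove - Ash - Oak - Alder: 3+17+8+9+12+9 = 58
Alder - Denton - Vale - Ash - Oak - Grove - Alder: 3+17+1+12+21+14 = 68
Alder - Denton - Vale - Ash - Grove - Oak - Alder: 3+17+1+9+21+9 = 60
Alder - Denton - Grove - Oak - Vale - Ash - Alder: 3+15+21+13+1+17 = 70
Alder - Denton - Grove - Oak - Ash - Vale - Alder: 3+15+21+12+1+18 = 70
… (46 more)
The minimum is 44.
One optimal route: Alder → Denton → Oak → Ash → Vale → Grove → Alder (or its reverse).

Shortest round trip = 44 km.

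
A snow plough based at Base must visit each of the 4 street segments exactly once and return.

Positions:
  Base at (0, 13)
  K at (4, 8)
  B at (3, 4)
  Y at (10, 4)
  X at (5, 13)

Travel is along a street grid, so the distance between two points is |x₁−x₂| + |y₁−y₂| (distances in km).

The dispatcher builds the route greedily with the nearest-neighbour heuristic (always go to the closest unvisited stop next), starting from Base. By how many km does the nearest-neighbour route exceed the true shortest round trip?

The nearest-neighbour route is 2 km longer than optimal.

Base: X=5, K=9, B=12, Y=19 ⇒ X
X: K=6, B=11, Y=14 ⇒ K
K: B=5, Y=10 ⇒ B
B: Y=7 ⇒ Y
NN route Base → X → K → B → Y → Base costs 42.
Optimal: Base → K → B → Y → X → Base costs 40 (by enumerating all 12 distinct tours).
Excess = 42 − 40 = 2.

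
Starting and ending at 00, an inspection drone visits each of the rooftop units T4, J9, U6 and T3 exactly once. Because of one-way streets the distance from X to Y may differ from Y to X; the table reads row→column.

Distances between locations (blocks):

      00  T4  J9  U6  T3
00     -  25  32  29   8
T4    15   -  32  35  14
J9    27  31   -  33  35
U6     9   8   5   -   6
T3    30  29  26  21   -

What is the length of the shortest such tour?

00 → T4 → J9 → U6 → T3 → 00: 25+32+33+6+30 = 126
00 → T4 → J9 → T3 → U6 → 00: 25+32+35+21+9 = 122
00 → T4 → U6 → J9 → T3 → 00: 25+35+5+35+30 = 130
00 → T4 → U6 → T3 → J9 → 00: 25+35+6+26+27 = 119
00 → T4 → T3 → J9 → U6 → 00: 25+14+26+33+9 = 107
00 → T4 → T3 → U6 → J9 → 00: 25+14+21+5+27 = 92
00 → J9 → T4 → U6 → T3 → 00: 32+31+35+6+30 = 134
00 → J9 → T4 → T3 → U6 → 00: 32+31+14+21+9 = 107
00 → J9 → U6 → T4 → T3 → 00: 32+33+8+14+30 = 117
00 → J9 → U6 → T3 → T4 → 00: 32+33+6+29+15 = 115
00 → J9 → T3 → T4 → U6 → 00: 32+35+29+35+9 = 140
00 → J9 → T3 → U6 → T4 → 00: 32+35+21+8+15 = 111
00 → U6 → T4 → J9 → T3 → 00: 29+8+32+35+30 = 134
00 → U6 → T4 → T3 → J9 → 00: 29+8+14+26+27 = 104
… (10 more)
00 → T3 → U6 → J9 → T4 → 00: 8+21+5+31+15 = 80  ← best
The minimum is 80.
One optimal route: 00 → T3 → U6 → J9 → T4 → 00.

80 blocks — the shortest possible round trip.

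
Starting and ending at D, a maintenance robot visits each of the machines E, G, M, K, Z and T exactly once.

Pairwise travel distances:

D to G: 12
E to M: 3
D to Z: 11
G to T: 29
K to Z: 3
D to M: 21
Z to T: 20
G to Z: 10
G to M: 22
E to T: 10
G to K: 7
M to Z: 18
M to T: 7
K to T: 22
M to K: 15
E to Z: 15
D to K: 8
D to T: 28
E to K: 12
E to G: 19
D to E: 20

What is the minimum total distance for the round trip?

72 — the shortest possible round trip.

There are 360 distinct closed tours to check (reversals are equivalent).
D - E - G - M - K - Z - T - D: 20+19+22+15+3+20+28 = 127
D - E - G - M - K - T - Z - D: 20+19+22+15+22+20+11 = 129
D - E - G - M - Z - K - T - D: 20+19+22+18+3+22+28 = 132
D - E - G - M - Z - T - K - D: 20+19+22+18+20+22+8 = 129
D - E - G - M - T - K - Z - D: 20+19+22+7+22+3+11 = 104
D - E - G - M - T - Z - K - D: 20+19+22+7+20+3+8 = 99
D - E - G - K - M - Z - T - D: 20+19+7+15+18+20+28 = 127
D - E - G - K - M - T - Z - D: 20+19+7+15+7+20+11 = 99
… (352 more)
D - E - M - T - Z - K - G - D: 20+3+7+20+3+7+12 = 72  ← best
The minimum is 72.
One optimal route: D → E → M → T → Z → K → G → D (or its reverse).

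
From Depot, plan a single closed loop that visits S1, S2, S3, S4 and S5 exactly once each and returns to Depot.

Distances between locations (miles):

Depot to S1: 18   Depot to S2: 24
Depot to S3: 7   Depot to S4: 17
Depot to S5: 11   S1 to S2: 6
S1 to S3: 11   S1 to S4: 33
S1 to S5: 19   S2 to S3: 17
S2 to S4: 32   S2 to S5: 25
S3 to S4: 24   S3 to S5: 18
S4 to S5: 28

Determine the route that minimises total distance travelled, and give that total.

With 5 stops there are 5!/2 = 60 distinct round trips (a route and its reverse cost the same).
Depot-S1-S2-S3-S4-S5-Depot: 18+6+17+24+28+11 = 104
Depot-S1-S2-S3-S5-S4-Depot: 18+6+17+18+28+17 = 104
Depot-S1-S2-S4-S3-S5-Depot: 18+6+32+24+18+11 = 109
Depot-S1-S2-S4-S5-S3-Depot: 18+6+32+28+18+7 = 109
Depot-S1-S2-S5-S3-S4-Depot: 18+6+25+18+24+17 = 108
Depot-S1-S2-S5-S4-S3-Depot: 18+6+25+28+24+7 = 108
Depot-S1-S3-S2-S4-S5-Depot: 18+11+17+32+28+11 = 117
Depot-S1-S3-S2-S5-S4-Depot: 18+11+17+25+28+17 = 116
Depot-S1-S3-S4-S2-S5-Depot: 18+11+24+32+25+11 = 121
Depot-S1-S3-S4-S5-S2-Depot: 18+11+24+28+25+24 = 130
Depot-S1-S3-S5-S2-S4-Depot: 18+11+18+25+32+17 = 121
Depot-S1-S3-S5-S4-S2-Depot: 18+11+18+28+32+24 = 131
Depot-S1-S4-S2-S3-S5-Depot: 18+33+32+17+18+11 = 129
Depot-S1-S4-S2-S5-S3-Depot: 18+33+32+25+18+7 = 133
… (46 more)
Depot-S3-S1-S2-S5-S4-Depot: 7+11+6+25+28+17 = 94  ← best
The minimum is 94.
One optimal route: Depot → S3 → S1 → S2 → S5 → S4 → Depot (or its reverse).

94 miles — the shortest possible round trip.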